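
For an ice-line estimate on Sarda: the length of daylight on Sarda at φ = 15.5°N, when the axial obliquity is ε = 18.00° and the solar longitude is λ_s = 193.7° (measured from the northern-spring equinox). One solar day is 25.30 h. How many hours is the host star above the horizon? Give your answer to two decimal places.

12.49 h

Solar declination: sin δ = sin ε · sin λ_s = sin 18.00° × sin 193.7° = -0.07319, so δ = -4.197°.
cos H₀ = −tan φ · tan δ = −tan(+15.5°) × tan(-4.197°) = 0.0204, so H₀ = 1.5504 rad = 88.83°.
Daylight = 2H₀/(2π) × 25.30 h = (1.5504/π) × 25.30 = 12.49 h.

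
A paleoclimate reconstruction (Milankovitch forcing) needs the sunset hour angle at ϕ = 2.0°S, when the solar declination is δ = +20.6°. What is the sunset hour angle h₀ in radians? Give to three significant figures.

h₀ = 1.56 rad

cos h₀ = −tan ϕ · tan δ = −tan(-2.0°) × tan(+20.600°) = 0.0131, so h₀ = 1.5577 rad = 89.25°.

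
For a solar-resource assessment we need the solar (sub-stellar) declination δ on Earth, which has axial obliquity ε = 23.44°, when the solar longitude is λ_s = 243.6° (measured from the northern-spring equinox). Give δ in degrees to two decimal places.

sin δ = sin ε · sin λ_s = sin 23.44° × sin 243.6° = -0.356304.
δ = arcsin(-0.356304) = -20.87°.

δ = -20.87°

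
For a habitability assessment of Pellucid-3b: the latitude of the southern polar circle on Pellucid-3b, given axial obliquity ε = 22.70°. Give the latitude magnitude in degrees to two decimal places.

67.30°

The polar circle is the lowest latitude that experiences at least one full rotation of continuous darkness at the northern-summer solstice; it lies at |ϕ| = 90° − ε = 90° − 22.70° = 67.30°.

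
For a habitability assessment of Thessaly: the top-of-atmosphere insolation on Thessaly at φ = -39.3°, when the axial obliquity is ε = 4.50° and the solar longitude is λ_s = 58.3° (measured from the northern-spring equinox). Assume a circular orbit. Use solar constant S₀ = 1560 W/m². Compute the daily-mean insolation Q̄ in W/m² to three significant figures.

Q̄ ≈ 351 W/m²

Solar declination: sin δ = sin ε · sin λ_s = sin 4.50° × sin 58.3° = 0.06675, so δ = +3.828°.
cos H₀ = −tan(-39.3°) tan(+3.828°) = 0.0548, H₀ = 1.5160 rad.
Bracket: H₀ sin φ sin δ + cos φ cos δ sin H₀ = 1.5160×-0.63338×0.06675 + 0.77384×0.99777×0.99850 = -0.064094 + 0.770956 = 0.706862.
Q̄ = (S₀/π) × [bracket] = (1560/π) × 0.706862 = 351.0 W/m².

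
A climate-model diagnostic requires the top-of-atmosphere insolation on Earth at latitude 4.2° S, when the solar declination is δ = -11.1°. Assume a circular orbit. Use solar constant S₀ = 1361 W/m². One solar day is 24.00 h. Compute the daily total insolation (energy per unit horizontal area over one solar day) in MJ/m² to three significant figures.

37.5 MJ/m²

cos H₀ = −tan(-4.2°) tan(-11.100°) = -0.0144, H₀ = 1.5852 rad.
Bracket: H₀ sin φ sin δ + cos φ cos δ sin H₀ = 1.5852×-0.07324×-0.19252 + 0.99731×0.98129×0.99990 = 0.022352 + 0.978552 = 1.000904.
Q̄ = (S₀/π) × [bracket] = (1361/π) × 1.000904 = 433.61 W/m².
Daily total = Q̄ × 24.00 h × 3600 s/h = 433.61 × 24.00 × 3600 / 10⁶ = 37.46 MJ/m².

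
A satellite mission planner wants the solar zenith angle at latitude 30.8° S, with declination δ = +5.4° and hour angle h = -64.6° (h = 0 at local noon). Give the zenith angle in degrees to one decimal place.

θ_z = 71.4°

cos θ_z = sin ϕ sin δ + cos ϕ cos δ cos h = -0.048187 + 0.366803 = 0.318616.
θ_z = arccos(0.318616) = 71.4°.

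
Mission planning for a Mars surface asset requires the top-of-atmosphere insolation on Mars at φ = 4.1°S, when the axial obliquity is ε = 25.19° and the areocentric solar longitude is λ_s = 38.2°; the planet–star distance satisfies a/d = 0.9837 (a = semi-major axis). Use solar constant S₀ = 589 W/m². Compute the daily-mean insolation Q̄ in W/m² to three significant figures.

sin δ = sin 25.19° × sin 38.2° = 0.26321, so δ = +15.260°.
cos H₀ = −tan(-4.1°) tan(+15.260°) = 0.0196, H₀ = 1.5512 rad.
Bracket: H₀ sin φ sin δ + cos φ cos δ sin H₀ = 1.5512×-0.07150×0.26321 + 0.99744×0.96474×0.99981 = -0.029193 + 0.962087 = 0.932894.
Inverse-square distance factor (a/d)² = 0.9837² = 0.967666.
Q̄ = (S₀/π) × 0.967666 × [bracket] = (589/π) × 0.967666 × 0.932894 = 169.2 W/m².

Q̄ ≈ 169 W/m²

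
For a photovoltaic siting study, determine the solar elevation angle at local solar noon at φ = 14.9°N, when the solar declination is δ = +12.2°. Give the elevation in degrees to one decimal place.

87.3°

At local noon the hour angle is zero, so the zenith angle equals |φ − δ| = |+14.9° − (+12.200°)| = 2.700°.
Elevation = 90° − 2.700° = 87.3°.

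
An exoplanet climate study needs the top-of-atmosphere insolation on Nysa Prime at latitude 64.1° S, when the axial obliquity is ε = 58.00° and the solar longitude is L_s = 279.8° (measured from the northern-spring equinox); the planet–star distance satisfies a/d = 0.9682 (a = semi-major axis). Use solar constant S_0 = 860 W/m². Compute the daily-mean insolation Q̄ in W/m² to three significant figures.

Solar declination: sin δ = sin ε · sin L_s = sin 58.00° × sin 279.8° = -0.83567, so δ = -56.686°.
cos h₀ = −tan(-64.1°) tan(-56.686°) = -3.1335 ≤ −1 ⇒ polar day, h₀ = π.
Bracket: h₀ sin ϕ sin δ + cos ϕ cos δ sin h₀ = 3.1416×-0.89956×-0.83567 + 0.43680×0.54923×0.00000 = 2.361652 + 0.000000 = 2.361652.
Inverse-square distance factor (a/d)² = 0.9682² = 0.937411.
Q̄ = (S_0/π) × 0.937411 × [bracket] = (860/π) × 0.937411 × 2.361652 = 606.0 W/m².

Q̄ ≈ 606 W/m²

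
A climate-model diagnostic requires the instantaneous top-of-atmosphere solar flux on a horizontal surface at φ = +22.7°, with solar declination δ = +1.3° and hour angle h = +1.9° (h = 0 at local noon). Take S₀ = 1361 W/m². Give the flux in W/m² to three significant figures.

1.27e+03 W/m²

cos θ_z = sin φ sin δ + cos φ cos δ cos h = 0.008755 + 0.921794 = 0.930549.
Flux = S₀ · cos θ_z = 1361 × 0.930549 = 1266 W/m².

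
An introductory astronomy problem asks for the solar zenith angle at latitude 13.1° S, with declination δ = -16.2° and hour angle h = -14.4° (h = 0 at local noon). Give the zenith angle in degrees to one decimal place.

θ_z = 14.3°

cos θ_z = sin φ sin δ + cos φ cos δ cos h = 0.063234 + 0.905919 = 0.969153.
θ_z = arccos(0.969153) = 14.3°.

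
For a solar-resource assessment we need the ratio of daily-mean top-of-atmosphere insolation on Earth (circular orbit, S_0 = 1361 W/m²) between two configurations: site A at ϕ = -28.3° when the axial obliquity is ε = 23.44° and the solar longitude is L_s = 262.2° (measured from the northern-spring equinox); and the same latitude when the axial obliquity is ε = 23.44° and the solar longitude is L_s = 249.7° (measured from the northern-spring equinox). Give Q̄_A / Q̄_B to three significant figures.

— Configuration A (ϕ=-28.3°):
Solar declination: sin δ = sin ε · sin L_s = sin 23.44° × sin 262.2° = -0.39411, so δ = -23.210°.
cos h₀ = −tan(-28.3°) tan(-23.210°) = -0.2309, h₀ = 1.8038 rad.
Bracket: h₀ sin ϕ sin δ + cos ϕ cos δ sin h₀ = 1.8038×-0.47409×-0.39411 + 0.88048×0.91906×0.97298 = 0.337029 + 0.787349 = 1.124378.
Q̄ = (S_0/π) × [bracket] = (1361/π) × 1.124378 = 487.10 W/m².
— Configuration B (ϕ=-28.3°):
Solar declination: sin δ = sin ε · sin L_s = sin 23.44° × sin 249.7° = -0.37308, so δ = -21.906°.
cos h₀ = −tan(-28.3°) tan(-21.906°) = -0.2165, h₀ = 1.7890 rad.
Bracket: h₀ sin ϕ sin δ + cos ϕ cos δ sin h₀ = 1.7890×-0.47409×-0.37308 + 0.88048×0.92780×0.97628 = 0.316427 + 0.797532 = 1.113959.
Q̄ = (S_0/π) × [bracket] = (1361/π) × 1.113959 = 482.59 W/m².
Ratio Q̄_A / Q̄_B = 487.10 / 482.59 = 1.009.

Q̄_A / Q̄_B ≈ 1.01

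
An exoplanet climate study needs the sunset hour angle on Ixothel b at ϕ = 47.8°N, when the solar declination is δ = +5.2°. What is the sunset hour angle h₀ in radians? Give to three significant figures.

h₀ = 1.67 rad

cos h₀ = −tan ϕ · tan δ = −tan(+47.8°) × tan(+5.200°) = -0.1004, so h₀ = 1.6713 rad = 95.76°.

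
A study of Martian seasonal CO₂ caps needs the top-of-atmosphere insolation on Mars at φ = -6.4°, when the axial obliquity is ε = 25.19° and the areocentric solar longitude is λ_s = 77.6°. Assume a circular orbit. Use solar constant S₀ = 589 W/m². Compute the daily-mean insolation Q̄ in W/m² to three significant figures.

sin δ = sin 25.19° × sin 77.6° = 0.41569, so δ = +24.563°.
cos H₀ = −tan(-6.4°) tan(+24.563°) = 0.0513, H₀ = 1.5195 rad.
Bracket: H₀ sin φ sin δ + cos φ cos δ sin H₀ = 1.5195×-0.11147×0.41569 + 0.99377×0.90951×0.99868 = -0.070409 + 0.902651 = 0.832242.
Q̄ = (S₀/π) × [bracket] = (589/π) × 0.832242 = 156.0 W/m².

Q̄ ≈ 156 W/m²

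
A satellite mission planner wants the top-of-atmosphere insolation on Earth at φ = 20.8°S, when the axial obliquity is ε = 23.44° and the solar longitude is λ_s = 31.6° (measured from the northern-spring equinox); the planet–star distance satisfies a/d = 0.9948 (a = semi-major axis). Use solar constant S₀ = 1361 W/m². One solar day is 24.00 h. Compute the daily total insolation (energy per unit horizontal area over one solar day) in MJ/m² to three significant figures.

Solar declination: sin δ = sin ε · sin λ_s = sin 23.44° × sin 31.6° = 0.20844, so δ = +12.031°.
cos H₀ = −tan(-20.8°) tan(+12.031°) = 0.0810, H₀ = 1.4898 rad.
Bracket: H₀ sin φ sin δ + cos φ cos δ sin H₀ = 1.4898×-0.35511×0.20844 + 0.93483×0.97804×0.99672 = -0.110274 + 0.911302 = 0.801028.
Inverse-square distance factor (a/d)² = 0.9948² = 0.989627.
Q̄ = (S₀/π) × 0.989627 × [bracket] = (1361/π) × 0.989627 × 0.801028 = 343.42 W/m².
Daily total = Q̄ × 24.00 h × 3600 s/h = 343.42 × 24.00 × 3600 / 10⁶ = 29.67 MJ/m².

29.7 MJ/m²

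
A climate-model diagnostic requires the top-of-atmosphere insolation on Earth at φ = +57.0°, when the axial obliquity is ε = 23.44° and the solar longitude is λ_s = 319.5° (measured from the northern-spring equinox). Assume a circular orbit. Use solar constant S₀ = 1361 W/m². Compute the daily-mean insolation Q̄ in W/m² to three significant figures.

Solar declination: sin δ = sin ε · sin λ_s = sin 23.44° × sin 319.5° = -0.25834, so δ = -14.972°.
cos H₀ = −tan(+57.0°) tan(-14.972°) = 0.4118, H₀ = 1.1464 rad.
Bracket: H₀ sin φ sin δ + cos φ cos δ sin H₀ = 1.1464×0.83867×-0.25834 + 0.54464×0.96605×0.91128 = -0.248381 + 0.479469 = 0.231088.
Q̄ = (S₀/π) × [bracket] = (1361/π) × 0.231088 = 100.1 W/m².

Q̄ ≈ 100 W/m²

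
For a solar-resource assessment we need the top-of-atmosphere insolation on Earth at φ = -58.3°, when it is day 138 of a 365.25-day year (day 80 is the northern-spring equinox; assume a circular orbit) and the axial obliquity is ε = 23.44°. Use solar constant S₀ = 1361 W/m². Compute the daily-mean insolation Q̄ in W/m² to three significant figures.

Q̄ ≈ 57.5 W/m²

Solar longitude: λ_s = 360° × (138 − 80)/365.25 = 57.166°.
sin δ = sin 23.44° × sin 57.166° = 0.33424, so δ = +19.526°.
cos H₀ = −tan(-58.3°) tan(+19.526°) = 0.5742, H₀ = 0.9592 rad.
Bracket: H₀ sin φ sin δ + cos φ cos δ sin H₀ = 0.9592×-0.85081×0.33424 + 0.52547×0.94249×0.81871 = -0.272772 + 0.405466 = 0.132694.
Q̄ = (S₀/π) × [bracket] = (1361/π) × 0.132694 = 57.49 W/m².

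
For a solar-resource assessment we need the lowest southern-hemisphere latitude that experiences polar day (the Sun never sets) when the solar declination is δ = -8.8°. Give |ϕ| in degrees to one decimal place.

Polar day requires cos h₀ = −tan ϕ tan δ ≤ −1, i.e. tan ϕ tan δ ≥ 1.
The boundary is |tan ϕ| · |tan δ| = 1, so |ϕ| = 90° − |δ| = 90° − 8.8° = 81.2° in the southern hemisphere.

|ϕ| = 81.2°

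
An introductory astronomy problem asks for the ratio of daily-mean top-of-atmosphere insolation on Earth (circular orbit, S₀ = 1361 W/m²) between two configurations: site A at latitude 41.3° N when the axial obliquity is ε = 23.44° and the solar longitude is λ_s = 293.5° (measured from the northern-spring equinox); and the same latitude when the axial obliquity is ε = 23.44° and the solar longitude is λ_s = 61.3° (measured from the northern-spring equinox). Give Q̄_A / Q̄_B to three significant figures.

— Configuration A (φ=+41.3°):
Solar declination: sin δ = sin ε · sin λ_s = sin 23.44° × sin 293.5° = -0.36480, so δ = -21.395°.
cos H₀ = −tan(+41.3°) tan(-21.395°) = 0.3442, H₀ = 1.2194 rad.
Bracket: H₀ sin φ sin δ + cos φ cos δ sin H₀ = 1.2194×0.66000×-0.36480 + 0.75126×0.93109×0.93890 = -0.293592 + 0.656752 = 0.363160.
Q̄ = (S₀/π) × [bracket] = (1361/π) × 0.363160 = 157.33 W/m².
— Configuration B (φ=+41.3°):
Solar declination: sin δ = sin ε · sin λ_s = sin 23.44° × sin 61.3° = 0.34892, so δ = +20.421°.
cos H₀ = −tan(+41.3°) tan(+20.421°) = -0.3271, H₀ = 1.9040 rad.
Bracket: H₀ sin φ sin δ + cos φ cos δ sin H₀ = 1.9040×0.66000×0.34892 + 0.75126×0.93715×0.94499 = 0.438467 + 0.665314 = 1.103781.
Q̄ = (S₀/π) × [bracket] = (1361/π) × 1.103781 = 478.18 W/m².
Ratio Q̄_A / Q̄_B = 157.33 / 478.18 = 0.3290.

Q̄_A / Q̄_B ≈ 0.329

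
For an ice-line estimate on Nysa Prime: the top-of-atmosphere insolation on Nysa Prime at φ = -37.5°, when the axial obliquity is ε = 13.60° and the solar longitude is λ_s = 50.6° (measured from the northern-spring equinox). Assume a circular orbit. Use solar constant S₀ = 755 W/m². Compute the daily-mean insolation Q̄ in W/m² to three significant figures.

Solar declination: sin δ = sin ε · sin λ_s = sin 13.60° × sin 50.6° = 0.18170, so δ = +10.469°.
cos H₀ = −tan(-37.5°) tan(+10.469°) = 0.1418, H₀ = 1.4285 rad.
Bracket: H₀ sin φ sin δ + cos φ cos δ sin H₀ = 1.4285×-0.60876×0.18170 + 0.79335×0.98335×0.98990 = -0.158009 + 0.772261 = 0.614252.
Q̄ = (S₀/π) × [bracket] = (755/π) × 0.614252 = 147.6 W/m².

Q̄ ≈ 148 W/m²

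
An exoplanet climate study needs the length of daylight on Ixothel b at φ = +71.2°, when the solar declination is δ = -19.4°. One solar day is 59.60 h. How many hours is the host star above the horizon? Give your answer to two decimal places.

cos H₀ = −tan φ · tan δ = 1.0345 ≥ 1, so the host star never rises (polar night) and H₀ = 0.
Daylight = 2H₀/(2π) × 59.60 h = (0.0000/π) × 59.60 = 0.00 h.

0.00 h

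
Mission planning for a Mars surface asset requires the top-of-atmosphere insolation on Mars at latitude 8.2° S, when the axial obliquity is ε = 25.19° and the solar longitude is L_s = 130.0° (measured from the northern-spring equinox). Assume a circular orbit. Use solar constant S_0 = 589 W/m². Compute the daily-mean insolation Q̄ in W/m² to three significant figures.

Q̄ ≈ 162 W/m²

Solar declination: sin δ = sin ε · sin L_s = sin 25.19° × sin 130.0° = 0.32604, so δ = +19.029°.
cos h₀ = −tan(-8.2°) tan(+19.029°) = 0.0497, h₀ = 1.5211 rad.
Bracket: h₀ sin ϕ sin δ + cos ϕ cos δ sin h₀ = 1.5211×-0.14263×0.32604 + 0.98978×0.94535×0.99876 = -0.070736 + 0.934528 = 0.863792.
Q̄ = (S_0/π) × [bracket] = (589/π) × 0.863792 = 161.9 W/m².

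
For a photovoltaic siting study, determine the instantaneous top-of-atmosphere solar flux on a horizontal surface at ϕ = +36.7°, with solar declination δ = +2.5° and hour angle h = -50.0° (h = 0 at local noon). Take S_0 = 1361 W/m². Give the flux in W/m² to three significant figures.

cos θ_z = sin ϕ sin δ + cos ϕ cos δ cos h = 0.026068 + 0.514881 = 0.540949.
Flux = S_0 · cos θ_z = 1361 × 0.540949 = 736.2 W/m².

736 W/m²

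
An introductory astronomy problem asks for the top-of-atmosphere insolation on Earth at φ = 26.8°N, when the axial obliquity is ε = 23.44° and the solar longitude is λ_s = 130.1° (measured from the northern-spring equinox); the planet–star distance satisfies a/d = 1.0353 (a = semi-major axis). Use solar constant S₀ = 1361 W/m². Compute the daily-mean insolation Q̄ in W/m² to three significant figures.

Q̄ ≈ 500 W/m²

Solar declination: sin δ = sin ε · sin λ_s = sin 23.44° × sin 130.1° = 0.30428, so δ = +17.715°.
cos H₀ = −tan(+26.8°) tan(+17.715°) = -0.1614, H₀ = 1.7329 rad.
Bracket: H₀ sin φ sin δ + cos φ cos δ sin H₀ = 1.7329×0.45088×0.30428 + 0.89259×0.95258×0.98690 = 0.237743 + 0.839125 = 1.076868.
Inverse-square distance factor (a/d)² = 1.0353² = 1.071846.
Q̄ = (S₀/π) × 1.071846 × [bracket] = (1361/π) × 1.071846 × 1.076868 = 500.0 W/m².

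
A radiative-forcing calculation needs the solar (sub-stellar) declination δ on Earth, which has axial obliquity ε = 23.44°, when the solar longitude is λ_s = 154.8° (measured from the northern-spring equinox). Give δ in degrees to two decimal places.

δ = +9.75°

sin δ = sin ε · sin λ_s = sin 23.44° × sin 154.8° = 0.169370.
δ = arcsin(0.169370) = +9.75°.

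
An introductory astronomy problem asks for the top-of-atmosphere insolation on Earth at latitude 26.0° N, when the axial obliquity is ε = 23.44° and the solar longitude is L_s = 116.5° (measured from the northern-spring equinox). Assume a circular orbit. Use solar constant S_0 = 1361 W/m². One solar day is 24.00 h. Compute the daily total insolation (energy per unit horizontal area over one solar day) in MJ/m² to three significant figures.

Solar declination: sin δ = sin ε · sin L_s = sin 23.44° × sin 116.5° = 0.35599, so δ = +20.854°.
cos h₀ = −tan(+26.0°) tan(+20.854°) = -0.1858, h₀ = 1.7577 rad.
Bracket: h₀ sin ϕ sin δ + cos ϕ cos δ sin h₀ = 1.7577×0.43837×0.35599 + 0.89879×0.93449×0.98259 = 0.274298 + 0.825287 = 1.099585.
Q̄ = (S_0/π) × [bracket] = (1361/π) × 1.099585 = 476.36 W/m².
Daily total = Q̄ × 24.00 h × 3600 s/h = 476.36 × 24.00 × 3600 / 10⁶ = 41.16 MJ/m².

41.2 MJ/m²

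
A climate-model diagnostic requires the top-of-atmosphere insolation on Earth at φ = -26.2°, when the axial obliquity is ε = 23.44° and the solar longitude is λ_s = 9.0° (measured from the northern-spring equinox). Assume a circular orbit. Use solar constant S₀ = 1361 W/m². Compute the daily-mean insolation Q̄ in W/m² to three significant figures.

Q̄ ≈ 369 W/m²

Solar declination: sin δ = sin ε · sin λ_s = sin 23.44° × sin 9.0° = 0.06223, so δ = +3.568°.
cos H₀ = −tan(-26.2°) tan(+3.568°) = 0.0307, H₀ = 1.5401 rad.
Bracket: H₀ sin φ sin δ + cos φ cos δ sin H₀ = 1.5401×-0.44151×0.06223 + 0.89726×0.99806×0.99953 = -0.042315 + 0.895098 = 0.852783.
Q̄ = (S₀/π) × [bracket] = (1361/π) × 0.852783 = 369.4 W/m².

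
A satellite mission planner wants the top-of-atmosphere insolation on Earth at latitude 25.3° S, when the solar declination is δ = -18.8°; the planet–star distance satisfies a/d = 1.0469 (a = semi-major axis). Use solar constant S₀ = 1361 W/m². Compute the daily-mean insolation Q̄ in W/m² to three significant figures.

Q̄ ≈ 514 W/m²

cos H₀ = −tan(-25.3°) tan(-18.800°) = -0.1609, H₀ = 1.7324 rad.
Bracket: H₀ sin φ sin δ + cos φ cos δ sin H₀ = 1.7324×-0.42736×-0.32227 + 0.90408×0.94665×0.98697 = 0.238595 + 0.844696 = 1.083291.
Inverse-square distance factor (a/d)² = 1.0469² = 1.096000.
Q̄ = (S₀/π) × 1.096000 × [bracket] = (1361/π) × 1.096000 × 1.083291 = 514.4 W/m².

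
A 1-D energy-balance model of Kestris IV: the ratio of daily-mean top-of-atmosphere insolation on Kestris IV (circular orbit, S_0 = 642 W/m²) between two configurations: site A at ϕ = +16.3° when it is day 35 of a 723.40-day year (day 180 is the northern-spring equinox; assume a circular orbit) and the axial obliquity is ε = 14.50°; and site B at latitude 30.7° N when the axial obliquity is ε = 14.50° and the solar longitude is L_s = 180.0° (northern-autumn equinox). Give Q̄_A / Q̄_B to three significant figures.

Q̄_A / Q̄_B ≈ 0.965

— Configuration A (ϕ=+16.3°):
Solar longitude: L_s = 360° × (35 − 180)/723.40 = -72.159°, i.e. -72.159° + 360° = 287.841°.
sin δ = sin 14.50° × sin 287.841° = -0.23834, so δ = -13.789°.
cos h₀ = −tan(+16.3°) tan(-13.789°) = 0.0718, h₀ = 1.4990 rad.
Bracket: h₀ sin ϕ sin δ + cos ϕ cos δ sin h₀ = 1.4990×0.28067×-0.23834 + 0.95981×0.97118×0.99742 = -0.100275 + 0.929743 = 0.829468.
Q̄ = (S_0/π) × [bracket] = (642/π) × 0.829468 = 169.51 W/m².
— Configuration B (ϕ=+30.7°):
Solar declination: sin δ = sin ε · sin L_s = sin 14.50° × sin 180.0° = 0.00000, so δ = +0.000°.
cos h₀ = −tan(+30.7°) tan(+0.000°) = -0.0000, h₀ = 1.5708 rad.
Bracket: h₀ sin ϕ sin δ + cos ϕ cos δ sin h₀ = 1.5708×0.51054×0.00000 + 0.85985×1.00000×1.00000 = 0.000000 + 0.859850 = 0.859850.
Q̄ = (S_0/π) × [bracket] = (642/π) × 0.859850 = 175.71 W/m².
Ratio Q̄_A / Q̄_B = 169.51 / 175.71 = 0.9647.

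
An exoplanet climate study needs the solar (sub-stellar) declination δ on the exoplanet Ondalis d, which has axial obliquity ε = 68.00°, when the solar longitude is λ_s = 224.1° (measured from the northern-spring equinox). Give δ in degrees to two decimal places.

δ = -40.18°

sin δ = sin ε · sin λ_s = sin 68.00° × sin 224.1° = -0.645239.
δ = arcsin(-0.645239) = -40.18°.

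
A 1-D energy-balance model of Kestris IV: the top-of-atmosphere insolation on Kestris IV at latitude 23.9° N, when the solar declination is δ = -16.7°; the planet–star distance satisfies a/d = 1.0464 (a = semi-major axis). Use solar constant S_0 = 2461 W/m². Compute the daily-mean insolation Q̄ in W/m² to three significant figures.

Q̄ ≈ 601 W/m²

cos h₀ = −tan(+23.9°) tan(-16.700°) = 0.1329, h₀ = 1.4375 rad.
Bracket: h₀ sin ϕ sin δ + cos ϕ cos δ sin h₀ = 1.4375×0.40514×-0.28736 + 0.91425×0.95782×0.99112 = -0.167355 + 0.867911 = 0.700556.
Inverse-square distance factor (a/d)² = 1.0464² = 1.094953.
Q̄ = (S_0/π) × 1.094953 × [bracket] = (2461/π) × 1.094953 × 0.700556 = 600.9 W/m².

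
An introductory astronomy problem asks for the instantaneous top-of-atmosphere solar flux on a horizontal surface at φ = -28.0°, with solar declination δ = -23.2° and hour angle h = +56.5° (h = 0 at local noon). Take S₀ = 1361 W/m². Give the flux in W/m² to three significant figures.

861 W/m²

cos θ_z = sin φ sin δ + cos φ cos δ cos h = 0.184945 + 0.447924 = 0.632869.
Flux = S₀ · cos θ_z = 1361 × 0.632869 = 861.3 W/m².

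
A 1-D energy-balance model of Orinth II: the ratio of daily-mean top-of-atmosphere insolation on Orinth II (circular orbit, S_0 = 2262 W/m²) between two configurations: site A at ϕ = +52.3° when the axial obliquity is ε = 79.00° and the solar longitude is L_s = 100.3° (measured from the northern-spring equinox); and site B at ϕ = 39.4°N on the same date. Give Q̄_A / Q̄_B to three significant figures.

— Configuration A (ϕ=+52.3°):
Solar declination: sin δ = sin ε · sin L_s = sin 79.00° × sin 100.3° = 0.96581, so δ = +74.974°.
cos h₀ = −tan(+52.3°) tan(+74.974°) = -4.8200 ≤ −1 ⇒ polar day, h₀ = π.
Bracket: h₀ sin ϕ sin δ + cos ϕ cos δ sin h₀ = 3.1416×0.79122×0.96581 + 0.61153×0.25926×0.00000 = 2.400711 + 0.000000 = 2.400711.
Q̄ = (S_0/π) × [bracket] = (2262/π) × 2.400711 = 1728.6 W/m².
— Configuration B (ϕ=+39.4°):
cos h₀ = −tan(+39.4°) tan(+74.974°) = -3.0600 ≤ −1 ⇒ polar day, h₀ = π.
Bracket: h₀ sin ϕ sin δ + cos ϕ cos δ sin h₀ = 3.1416×0.63473×0.96581 + 0.77273×0.25926×0.00000 = 1.925891 + 0.000000 = 1.925891.
Q̄ = (S_0/π) × [bracket] = (2262/π) × 1.925891 = 1386.7 W/m².
Ratio Q̄_A / Q̄_B = 1728.6 / 1386.7 = 1.247.

Q̄_A / Q̄_B ≈ 1.25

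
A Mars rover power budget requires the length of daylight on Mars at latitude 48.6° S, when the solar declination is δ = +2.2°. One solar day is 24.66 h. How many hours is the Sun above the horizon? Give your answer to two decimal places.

11.99 h

cos H₀ = −tan φ · tan δ = −tan(-48.6°) × tan(+2.200°) = 0.0436, so H₀ = 1.5272 rad = 87.50°.
Daylight = 2H₀/(2π) × 24.66 h = (1.5272/π) × 24.66 = 11.99 h.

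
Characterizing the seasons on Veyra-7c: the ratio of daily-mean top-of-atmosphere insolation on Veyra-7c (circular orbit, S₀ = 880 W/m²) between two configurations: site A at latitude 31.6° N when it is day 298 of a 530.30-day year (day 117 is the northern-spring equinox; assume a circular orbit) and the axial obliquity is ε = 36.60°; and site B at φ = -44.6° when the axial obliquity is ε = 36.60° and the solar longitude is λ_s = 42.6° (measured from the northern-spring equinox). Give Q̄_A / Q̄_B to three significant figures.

— Configuration A (φ=+31.6°):
Solar longitude: λ_s = 360° × (298 − 117)/530.30 = 122.874°.
sin δ = sin 36.60° × sin 122.874° = 0.50075, so δ = +30.050°.
cos H₀ = −tan(+31.6°) tan(+30.050°) = -0.3559, H₀ = 1.9347 rad.
Bracket: H₀ sin φ sin δ + cos φ cos δ sin H₀ = 1.9347×0.52399×0.50075 + 0.85173×0.86559×0.93452 = 0.507642 + 0.688974 = 1.196616.
Q̄ = (S₀/π) × [bracket] = (880/π) × 1.196616 = 335.19 W/m².
— Configuration B (φ=-44.6°):
Solar declination: sin δ = sin ε · sin λ_s = sin 36.60° × sin 42.6° = 0.40357, so δ = +23.802°.
cos H₀ = −tan(-44.6°) tan(+23.802°) = 0.4350, H₀ = 1.1208 rad.
Bracket: H₀ sin φ sin δ + cos φ cos δ sin H₀ = 1.1208×-0.70215×0.40357 + 0.71203×0.91495×0.90045 = -0.317597 + 0.586618 = 0.269021.
Q̄ = (S₀/π) × [bracket] = (880/π) × 0.269021 = 75.356 W/m².
Ratio Q̄_A / Q̄_B = 335.19 / 75.356 = 4.448.

Q̄_A / Q̄_B ≈ 4.45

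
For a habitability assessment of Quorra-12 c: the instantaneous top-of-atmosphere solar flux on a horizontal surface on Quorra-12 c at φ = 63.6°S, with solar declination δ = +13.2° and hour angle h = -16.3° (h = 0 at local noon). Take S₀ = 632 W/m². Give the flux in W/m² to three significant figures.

cos θ_z = sin φ sin δ + cos φ cos δ cos h = -0.204537 + 0.415488 = 0.210951.
Flux = S₀ · cos θ_z = 632 × 0.210951 = 133.3 W/m².

133 W/m²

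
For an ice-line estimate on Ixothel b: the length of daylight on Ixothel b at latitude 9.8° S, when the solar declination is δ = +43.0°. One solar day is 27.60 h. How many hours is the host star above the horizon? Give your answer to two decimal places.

cos h₀ = −tan ϕ · tan δ = −tan(-9.8°) × tan(+43.000°) = 0.1611, so h₀ = 1.4090 rad = 80.73°.
Daylight = 2h₀/(2π) × 27.60 h = (1.4090/π) × 27.60 = 12.38 h.

12.38 h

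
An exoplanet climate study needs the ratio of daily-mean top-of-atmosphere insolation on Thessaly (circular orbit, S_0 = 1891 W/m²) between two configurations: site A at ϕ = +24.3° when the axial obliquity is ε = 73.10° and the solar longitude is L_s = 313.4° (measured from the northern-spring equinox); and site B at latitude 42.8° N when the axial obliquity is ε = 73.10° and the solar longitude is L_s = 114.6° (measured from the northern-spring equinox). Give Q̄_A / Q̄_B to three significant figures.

— Configuration A (ϕ=+24.3°):
Solar declination: sin δ = sin ε · sin L_s = sin 73.10° × sin 313.4° = -0.69520, so δ = -44.043°.
cos h₀ = −tan(+24.3°) tan(-44.043°) = 0.4367, h₀ = 1.1189 rad.
Bracket: h₀ sin ϕ sin δ + cos ϕ cos δ sin h₀ = 1.1189×0.41151×-0.69520 + 0.91140×0.71882×0.89962 = -0.320097 + 0.589370 = 0.269273.
Q̄ = (S_0/π) × [bracket] = (1891/π) × 0.269273 = 162.08 W/m².
— Configuration B (ϕ=+42.8°):
Solar declination: sin δ = sin ε · sin L_s = sin 73.10° × sin 114.6° = 0.86997, so δ = +60.455°.
cos h₀ = −tan(+42.8°) tan(+60.455°) = -1.6337 ≤ −1 ⇒ polar day, h₀ = π.
Bracket: h₀ sin ϕ sin δ + cos ϕ cos δ sin h₀ = 3.1416×0.67944×0.86997 + 0.73373×0.49311×0.00000 = 1.856976 + 0.000000 = 1.856976.
Q̄ = (S_0/π) × [bracket] = (1891/π) × 1.856976 = 1117.8 W/m².
Ratio Q̄_A / Q̄_B = 162.08 / 1117.8 = 0.1450.

Q̄_A / Q̄_B ≈ 0.145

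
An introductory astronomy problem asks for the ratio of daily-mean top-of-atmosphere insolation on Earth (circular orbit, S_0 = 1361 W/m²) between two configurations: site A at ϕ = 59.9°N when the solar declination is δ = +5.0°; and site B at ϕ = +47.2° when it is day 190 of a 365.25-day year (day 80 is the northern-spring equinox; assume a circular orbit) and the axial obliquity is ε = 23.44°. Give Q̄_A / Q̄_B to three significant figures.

Q̄_A / Q̄_B ≈ 0.554

— Configuration A (ϕ=+59.9°):
cos h₀ = −tan(+59.9°) tan(+5.000°) = -0.1509, h₀ = 1.7223 rad.
Bracket: h₀ sin ϕ sin δ + cos ϕ cos δ sin h₀ = 1.7223×0.86515×0.08716 + 0.50151×0.99619×0.98855 = 0.129873 + 0.493879 = 0.623752.
Q̄ = (S_0/π) × [bracket] = (1361/π) × 0.623752 = 270.22 W/m².
— Configuration B (ϕ=+47.2°):
Solar longitude: L_s = 360° × (190 − 80)/365.25 = 108.419°.
sin δ = sin 23.44° × sin 108.419° = 0.37741, so δ = +22.173°.
cos h₀ = −tan(+47.2°) tan(+22.173°) = -0.4401, h₀ = 2.0265 rad.
Bracket: h₀ sin ϕ sin δ + cos ϕ cos δ sin h₀ = 2.0265×0.73373×0.37741 + 0.67944×0.92605×0.89794 = 0.561172 + 0.564980 = 1.126152.
Q̄ = (S_0/π) × [bracket] = (1361/π) × 1.126152 = 487.87 W/m².
Ratio Q̄_A / Q̄_B = 270.22 / 487.87 = 0.5539.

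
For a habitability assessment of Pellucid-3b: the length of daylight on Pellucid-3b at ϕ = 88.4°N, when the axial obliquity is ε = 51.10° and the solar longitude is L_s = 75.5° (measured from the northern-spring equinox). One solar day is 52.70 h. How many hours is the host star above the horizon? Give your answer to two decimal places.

Solar declination: sin δ = sin ε · sin L_s = sin 51.10° × sin 75.5° = 0.75345, so δ = +48.890°.
Sunrise equation: cos h₀ = −tan ϕ · tan δ = -41.0252 ≤ −1, so the host star never sets (polar day) and h₀ = π.
Daylight = 2h₀/(2π) × 52.70 h = (3.1416/π) × 52.70 = 52.70 h.

52.70 h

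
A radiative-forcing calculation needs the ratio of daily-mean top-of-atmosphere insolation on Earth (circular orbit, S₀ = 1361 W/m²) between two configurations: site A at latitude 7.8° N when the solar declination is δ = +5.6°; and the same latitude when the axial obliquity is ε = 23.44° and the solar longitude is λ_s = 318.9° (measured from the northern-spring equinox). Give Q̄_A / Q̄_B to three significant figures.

— Configuration A (φ=+7.8°):
cos H₀ = −tan(+7.8°) tan(+5.600°) = -0.0134, H₀ = 1.5842 rad.
Bracket: H₀ sin φ sin δ + cos φ cos δ sin H₀ = 1.5842×0.13572×0.09758 + 0.99075×0.99523×0.99991 = 0.020980 + 0.985935 = 1.006915.
Q̄ = (S₀/π) × [bracket] = (1361/π) × 1.006915 = 436.22 W/m².
— Configuration B (φ=+7.8°):
Solar declination: sin δ = sin ε · sin λ_s = sin 23.44° × sin 318.9° = -0.26150, so δ = -15.159°.
cos H₀ = −tan(+7.8°) tan(-15.159°) = 0.0371, H₀ = 1.5337 rad.
Bracket: H₀ sin φ sin δ + cos φ cos δ sin H₀ = 1.5337×0.13572×-0.26150 + 0.99075×0.96520×0.99931 = -0.054432 + 0.955612 = 0.901180.
Q̄ = (S₀/π) × [bracket] = (1361/π) × 0.901180 = 390.41 W/m².
Ratio Q̄_A / Q̄_B = 436.22 / 390.41 = 1.117.

Q̄_A / Q̄_B ≈ 1.12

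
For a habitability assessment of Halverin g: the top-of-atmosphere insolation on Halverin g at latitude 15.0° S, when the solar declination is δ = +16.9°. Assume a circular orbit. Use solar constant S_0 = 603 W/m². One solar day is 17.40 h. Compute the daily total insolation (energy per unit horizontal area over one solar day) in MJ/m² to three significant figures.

9.73 MJ/m²

cos h₀ = −tan(-15.0°) tan(+16.900°) = 0.0814, h₀ = 1.4893 rad.
Bracket: h₀ sin ϕ sin δ + cos ϕ cos δ sin h₀ = 1.4893×-0.25882×0.29070 + 0.96593×0.95681×0.99668 = -0.112053 + 0.921143 = 0.809090.
Q̄ = (S_0/π) × [bracket] = (603/π) × 0.809090 = 155.30 W/m².
Daily total = Q̄ × 17.40 h × 3600 s/h = 155.30 × 17.40 × 3600 / 10⁶ = 9.728 MJ/m².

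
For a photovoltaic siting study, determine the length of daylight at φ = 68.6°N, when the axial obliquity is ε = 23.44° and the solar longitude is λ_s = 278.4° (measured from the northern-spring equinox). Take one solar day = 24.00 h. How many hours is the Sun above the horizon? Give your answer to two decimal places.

0.00 h

Solar declination: sin δ = sin ε · sin λ_s = sin 23.44° × sin 278.4° = -0.39352, so δ = -23.174°.
cos H₀ = −tan φ · tan δ = 1.0923 ≥ 1, so the Sun never rises (polar night) and H₀ = 0.
Daylight = 2H₀/(2π) × 24.00 h = (0.0000/π) × 24.00 = 0.00 h.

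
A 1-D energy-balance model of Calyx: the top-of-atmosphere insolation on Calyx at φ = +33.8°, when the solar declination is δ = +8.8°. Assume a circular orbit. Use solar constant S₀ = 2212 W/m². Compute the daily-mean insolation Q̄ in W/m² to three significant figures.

Q̄ ≈ 675 W/m²

cos H₀ = −tan(+33.8°) tan(+8.800°) = -0.1036, H₀ = 1.6746 rad.
Bracket: H₀ sin φ sin δ + cos φ cos δ sin H₀ = 1.6746×0.55630×0.15299 + 0.83098×0.98823×0.99462 = 0.142522 + 0.816781 = 0.959303.
Q̄ = (S₀/π) × [bracket] = (2212/π) × 0.959303 = 675.4 W/m².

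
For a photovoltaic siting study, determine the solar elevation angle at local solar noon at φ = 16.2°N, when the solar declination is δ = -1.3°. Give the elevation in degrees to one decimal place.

At local noon the hour angle is zero, so the zenith angle equals |φ − δ| = |+16.2° − (-1.300°)| = 17.500°.
Elevation = 90° − 17.500° = 72.5°.

72.5°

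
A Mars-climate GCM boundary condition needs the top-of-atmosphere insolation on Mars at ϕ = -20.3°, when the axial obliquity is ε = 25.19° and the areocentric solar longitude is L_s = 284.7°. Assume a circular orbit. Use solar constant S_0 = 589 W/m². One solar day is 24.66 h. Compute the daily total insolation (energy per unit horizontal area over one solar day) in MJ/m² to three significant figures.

sin δ = sin 25.19° × sin 284.7° = -0.41169, so δ = -24.311°.
cos h₀ = −tan(-20.3°) tan(-24.311°) = -0.1671, h₀ = 1.7387 rad.
Bracket: h₀ sin ϕ sin δ + cos ϕ cos δ sin h₀ = 1.7387×-0.34694×-0.41169 + 0.93789×0.91132×0.98594 = 0.248342 + 0.842701 = 1.091043.
Q̄ = (S_0/π) × [bracket] = (589/π) × 1.091043 = 204.55 W/m².
Daily total = Q̄ × 24.66 h × 3600 s/h = 204.55 × 24.66 × 3600 / 10⁶ = 18.16 MJ/m².

18.2 MJ/m²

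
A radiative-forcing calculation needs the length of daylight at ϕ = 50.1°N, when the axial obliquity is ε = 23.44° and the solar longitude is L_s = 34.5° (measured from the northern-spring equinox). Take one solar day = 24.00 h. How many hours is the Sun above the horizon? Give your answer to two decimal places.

14.14 h

Solar declination: sin δ = sin ε · sin L_s = sin 23.44° × sin 34.5° = 0.22531, so δ = +13.021°.
cos h₀ = −tan ϕ · tan δ = −tan(+50.1°) × tan(+13.021°) = -0.2766, so h₀ = 1.8510 rad = 106.06°.
Daylight = 2h₀/(2π) × 24.00 h = (1.8510/π) × 24.00 = 14.14 h.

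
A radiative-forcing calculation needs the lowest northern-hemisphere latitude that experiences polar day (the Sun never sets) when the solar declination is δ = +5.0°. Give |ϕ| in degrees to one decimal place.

Polar day requires cos h₀ = −tan ϕ tan δ ≤ −1, i.e. tan ϕ tan δ ≥ 1.
The boundary is |tan ϕ| · |tan δ| = 1, so |ϕ| = 90° − |δ| = 90° − 5.0° = 85.0° in the northern hemisphere.

|ϕ| = 85.0°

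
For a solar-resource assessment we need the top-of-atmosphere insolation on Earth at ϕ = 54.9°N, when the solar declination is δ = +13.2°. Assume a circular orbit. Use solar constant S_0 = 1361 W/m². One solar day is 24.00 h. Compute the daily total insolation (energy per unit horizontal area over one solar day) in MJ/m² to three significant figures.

cos h₀ = −tan(+54.9°) tan(+13.200°) = -0.3337, h₀ = 1.9111 rad.
Bracket: h₀ sin ϕ sin δ + cos ϕ cos δ sin h₀ = 1.9111×0.81815×0.22835 + 0.57501×0.97358×0.94267 = 0.357040 + 0.527724 = 0.884764.
Q̄ = (S_0/π) × [bracket] = (1361/π) × 0.884764 = 383.30 W/m².
Daily total = Q̄ × 24.00 h × 3600 s/h = 383.30 × 24.00 × 3600 / 10⁶ = 33.12 MJ/m².

33.1 MJ/m²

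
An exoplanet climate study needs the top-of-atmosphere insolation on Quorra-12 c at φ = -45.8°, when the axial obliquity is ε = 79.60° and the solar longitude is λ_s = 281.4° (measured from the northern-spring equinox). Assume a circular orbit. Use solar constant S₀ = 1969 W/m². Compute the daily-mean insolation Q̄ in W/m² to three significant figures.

Solar declination: sin δ = sin ε · sin λ_s = sin 79.60° × sin 281.4° = -0.96417, so δ = -74.615°.
cos H₀ = −tan(-45.8°) tan(-74.615°) = -3.7372 ≤ −1 ⇒ polar day, H₀ = π.
Bracket: H₀ sin φ sin δ + cos φ cos δ sin H₀ = 3.1416×-0.71691×-0.96417 + 0.69717×0.26530×0.00000 = 2.171547 + 0.000000 = 2.171547.
Q̄ = (S₀/π) × [bracket] = (1969/π) × 2.171547 = 1361 W/m².

Q̄ ≈ 1.36e+03 W/m²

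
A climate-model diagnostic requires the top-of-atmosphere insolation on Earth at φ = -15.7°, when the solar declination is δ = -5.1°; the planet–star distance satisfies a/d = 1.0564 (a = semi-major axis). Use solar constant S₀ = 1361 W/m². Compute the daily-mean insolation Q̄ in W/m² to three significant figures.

cos H₀ = −tan(-15.7°) tan(-5.100°) = -0.0251, H₀ = 1.5959 rad.
Bracket: H₀ sin φ sin δ + cos φ cos δ sin H₀ = 1.5959×-0.27060×-0.08889 + 0.96269×0.99604×0.99969 = 0.038387 + 0.958580 = 0.996967.
Inverse-square distance factor (a/d)² = 1.0564² = 1.115981.
Q̄ = (S₀/π) × 1.115981 × [bracket] = (1361/π) × 1.115981 × 0.996967 = 482.0 W/m².

Q̄ ≈ 482 W/m²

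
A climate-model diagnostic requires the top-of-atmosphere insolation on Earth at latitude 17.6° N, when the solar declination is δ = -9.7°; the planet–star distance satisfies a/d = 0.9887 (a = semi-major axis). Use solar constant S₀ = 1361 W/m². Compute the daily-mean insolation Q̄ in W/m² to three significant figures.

Q̄ ≈ 365 W/m²

cos H₀ = −tan(+17.6°) tan(-9.700°) = 0.0542, H₀ = 1.5165 rad.
Bracket: H₀ sin φ sin δ + cos φ cos δ sin H₀ = 1.5165×0.30237×-0.16849 + 0.95319×0.98570×0.99853 = -0.077260 + 0.938178 = 0.860918.
Inverse-square distance factor (a/d)² = 0.9887² = 0.977528.
Q̄ = (S₀/π) × 0.977528 × [bracket] = (1361/π) × 0.977528 × 0.860918 = 364.6 W/m².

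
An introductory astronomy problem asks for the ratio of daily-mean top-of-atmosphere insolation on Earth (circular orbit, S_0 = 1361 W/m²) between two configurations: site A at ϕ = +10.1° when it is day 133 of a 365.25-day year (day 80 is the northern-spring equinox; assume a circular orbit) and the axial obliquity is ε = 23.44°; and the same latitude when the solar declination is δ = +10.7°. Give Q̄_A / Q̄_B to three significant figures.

— Configuration A (ϕ=+10.1°):
Solar longitude: L_s = 360° × (133 − 80)/365.25 = 52.238°.
sin δ = sin 23.44° × sin 52.238° = 0.31448, so δ = +18.329°.
cos h₀ = −tan(+10.1°) tan(+18.329°) = -0.0590, h₀ = 1.6298 rad.
Bracket: h₀ sin ϕ sin δ + cos ϕ cos δ sin h₀ = 1.6298×0.17537×0.31448 + 0.98450×0.94927×0.99826 = 0.089884 + 0.932930 = 1.022814.
Q̄ = (S_0/π) × [bracket] = (1361/π) × 1.022814 = 443.10 W/m².
— Configuration B (ϕ=+10.1°):
cos h₀ = −tan(+10.1°) tan(+10.700°) = -0.0337, h₀ = 1.6045 rad.
Bracket: h₀ sin ϕ sin δ + cos ϕ cos δ sin h₀ = 1.6045×0.17537×0.18567 + 0.98450×0.98261×0.99943 = 0.052244 + 0.966828 = 1.019072.
Q̄ = (S_0/π) × [bracket] = (1361/π) × 1.019072 = 441.48 W/m².
Ratio Q̄_A / Q̄_B = 443.10 / 441.48 = 1.004.

Q̄_A / Q̄_B ≈ 1.00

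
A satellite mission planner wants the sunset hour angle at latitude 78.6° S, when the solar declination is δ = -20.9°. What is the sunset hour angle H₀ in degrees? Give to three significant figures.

H₀ = 180°

Sunrise equation: cos H₀ = −tan φ · tan δ = -1.8938 ≤ −1, so the Sun never sets (polar day) and H₀ = π.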